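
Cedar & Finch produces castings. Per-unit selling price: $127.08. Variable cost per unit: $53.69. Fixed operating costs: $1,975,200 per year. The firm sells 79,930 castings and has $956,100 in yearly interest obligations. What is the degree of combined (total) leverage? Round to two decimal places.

Contribution at this volume is 79,930 × $73.39 = $5,866,062.70.
EBIT = $5,866,062.70 − $1,975,200 = $3,890,862.70. Interest = $956,100.00.
DOL = $5,866,062.70 ÷ $3,890,862.70 = 1.5077; DFL = $3,890,862.70 ÷ $2,934,762.70 = 1.3258.
Combined leverage = 1.5077 × 1.3258 = 1.9989.

2.00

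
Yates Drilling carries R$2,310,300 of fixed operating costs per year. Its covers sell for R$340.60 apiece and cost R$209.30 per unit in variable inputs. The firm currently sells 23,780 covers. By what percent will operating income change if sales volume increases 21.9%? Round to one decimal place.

Total contribution margin = 23,780 × R$131.30 = R$3,122,314.00.
EBIT = R$3,122,314.00 − R$2,310,300 = R$812,014.00.
Degree of operating leverage = R$3,122,314.00 / R$812,014.00 = 3.8451.
%ΔEBIT = DOL × %ΔSales = 3.8451 × +21.9% = +84.2%.

+84.2%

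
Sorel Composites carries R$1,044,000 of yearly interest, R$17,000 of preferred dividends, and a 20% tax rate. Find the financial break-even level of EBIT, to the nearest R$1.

Grossing the preferred dividend up to pre-tax terms: R$17,000 / (1 − 0.20) = R$21,250.00.
Financial break-even EBIT = interest + D_p ÷ (1 − t) = R$1,044,000 + R$21,250.00 = R$1,065,250.00.

R$1,065,250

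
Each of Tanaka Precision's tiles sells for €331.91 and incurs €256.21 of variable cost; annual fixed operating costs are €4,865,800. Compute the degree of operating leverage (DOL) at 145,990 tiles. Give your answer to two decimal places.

1.79

At 145,990 units, contribution = 145,990 × €75.70 = €11,051,443.00.
Operating income = contribution − fixed costs = €11,051,443.00 − €4,865,800 = €6,185,643.00.
DOL = contribution ÷ EBIT = €11,051,443.00 ÷ €6,185,643.00 = 1.7866.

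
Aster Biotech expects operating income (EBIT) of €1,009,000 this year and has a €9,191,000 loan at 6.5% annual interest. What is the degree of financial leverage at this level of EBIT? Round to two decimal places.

Annual interest charges come to €597,415.00.
Degree of financial leverage = EBIT / (EBIT − interest) = €1,009,000 / €411,585.00 = 2.4515.

2.45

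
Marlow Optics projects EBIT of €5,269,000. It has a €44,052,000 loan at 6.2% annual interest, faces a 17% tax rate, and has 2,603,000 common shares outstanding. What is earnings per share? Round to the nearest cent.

Interest = €2,731,224.00, so EBT = €5,269,000 − €2,731,224.00 = €2,537,776.00.
After tax at 17%: net income = €2,537,776.00 × 0.83 = €2,106,354.08.
EPS = €2,106,354.08 ÷ 2,603,000 = €0.81.

€0.81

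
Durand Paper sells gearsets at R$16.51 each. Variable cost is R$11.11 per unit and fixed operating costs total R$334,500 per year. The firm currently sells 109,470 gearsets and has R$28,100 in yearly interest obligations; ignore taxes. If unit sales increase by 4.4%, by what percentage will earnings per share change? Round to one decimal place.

+11.4%

Contribution at this volume is 109,470 × R$5.40 = R$591,138.00.
Subtracting fixed costs: EBIT = R$591,138.00 − R$334,500 = R$256,638.00.
After interest of R$28,100.00, pre-tax earnings = R$228,538.00.
Degree of combined leverage = contribution ÷ (EBIT − I) = R$591,138.00 ÷ R$228,538.00 = 2.5866.
%ΔEPS = DCL × %ΔSales = 2.5866 × +4.4% = +11.4%.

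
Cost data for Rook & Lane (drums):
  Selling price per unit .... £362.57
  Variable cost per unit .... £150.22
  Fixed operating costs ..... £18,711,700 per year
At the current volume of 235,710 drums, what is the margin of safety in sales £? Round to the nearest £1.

£53,512,700

Each unit contributes £362.57 − £150.22 = £212.35. Break-even units = £18,711,700 ÷ £212.35 = 88,117.26; break-even revenue = 88,117.26 × £362.57 = £31,948,674.68.
Actual sales revenue = 235,710 × £362.57 = £85,461,374.70.
Margin of safety = £85,461,374.70 − £31,948,674.68 = £53,512,700.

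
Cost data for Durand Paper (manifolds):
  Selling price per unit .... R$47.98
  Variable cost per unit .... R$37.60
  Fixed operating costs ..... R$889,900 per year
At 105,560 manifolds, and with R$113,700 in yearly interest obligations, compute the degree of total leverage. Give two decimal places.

Contribution at this volume is 105,560 × R$10.38 = R$1,095,712.80.
Subtracting fixed costs: EBIT = R$1,095,712.80 − R$889,900 = R$205,812.80. Interest = R$113,700.00, so EBIT − I = R$92,112.80.
Degree of total leverage = total CM / (EBIT − interest) = R$1,095,712.80 / R$92,112.80 = 11.8953.

11.90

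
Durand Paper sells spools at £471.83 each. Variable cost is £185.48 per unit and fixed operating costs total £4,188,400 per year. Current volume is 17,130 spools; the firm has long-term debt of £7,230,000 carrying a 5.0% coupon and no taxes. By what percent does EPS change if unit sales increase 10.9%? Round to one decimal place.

At 17,130 units, contribution = 17,130 × £286.35 = £4,905,175.50.
EBIT = £4,905,175.50 − £4,188,400 = £716,775.50.
Interest = £361,500.00, so EBIT − I = £355,275.50.
DCL = total CM / (EBIT − I) = £4,905,175.50 / £355,275.50 = 13.8067.
%ΔEPS = DCL × %ΔSales = 13.8067 × +10.9% = +150.5%.

+150.5%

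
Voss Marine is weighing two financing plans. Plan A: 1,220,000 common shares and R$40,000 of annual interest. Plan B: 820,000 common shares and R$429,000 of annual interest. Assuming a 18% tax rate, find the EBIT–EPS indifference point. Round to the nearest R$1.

R$1,226,450

At indifference, (EBIT − 40,000)(1 − t)/1,220,000 = (EBIT − 429,000)(1 − t)/820,000.
The (1 − t) factor cancels: (EBIT − 40,000) × 820,000 = (EBIT − 429,000) × 1,220,000.
EBIT × (1,220,000 − 820,000) = 429,000 × 1,220,000 − 40,000 × 820,000 = 490,580,000,000, so EBIT = 490,580,000,000 ÷ 400,000 = 1,226,450.00.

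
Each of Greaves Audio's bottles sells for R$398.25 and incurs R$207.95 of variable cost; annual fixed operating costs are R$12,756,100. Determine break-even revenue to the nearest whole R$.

CM per unit = R$398.25 − R$207.95 = R$190.30; CM ratio = R$190.30 / R$398.25 = 0.4778.
Break-even sales = FC ÷ CM ratio = R$12,756,100 × R$398.25 / R$190.30 = R$26,695,306.

R$26,695,306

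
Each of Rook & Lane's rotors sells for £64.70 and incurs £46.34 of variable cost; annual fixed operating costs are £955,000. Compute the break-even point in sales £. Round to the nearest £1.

CM per unit = £64.70 − £46.34 = £18.36; CM ratio = £18.36 / £64.70 = 0.2838.
Break-even sales = FC ÷ CM ratio = £955,000 × £64.70 / £18.36 = £3,365,387.

£3,365,387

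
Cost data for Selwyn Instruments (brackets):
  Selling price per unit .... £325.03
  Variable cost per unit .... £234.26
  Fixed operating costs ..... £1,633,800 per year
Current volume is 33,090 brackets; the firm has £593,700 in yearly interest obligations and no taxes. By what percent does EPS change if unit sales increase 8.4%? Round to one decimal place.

Total contribution margin = 33,090 × £90.77 = £3,003,579.30.
Operating income = contribution − fixed costs = £3,003,579.30 − £1,633,800 = £1,369,779.30.
After interest of £593,700.00, pre-tax earnings = £776,079.30.
Degree of combined leverage = contribution ÷ (EBIT − I) = £3,003,579.30 ÷ £776,079.30 = 3.8702.
EPS therefore changes by 3.8702 × (+8.4%) = +32.5%.

+32.5%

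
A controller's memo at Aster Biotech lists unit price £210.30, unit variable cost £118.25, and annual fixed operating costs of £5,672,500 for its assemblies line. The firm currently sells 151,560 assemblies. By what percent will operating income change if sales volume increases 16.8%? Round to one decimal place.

+28.3%

At 151,560 units, contribution = 151,560 × £92.05 = £13,951,098.00.
Subtracting fixed costs: EBIT = £13,951,098.00 − £5,672,500 = £8,278,598.00.
Degree of operating leverage = £13,951,098.00 / £8,278,598.00 = 1.6852.
%ΔEBIT = DOL × %ΔSales = 1.6852 × +16.8% = +28.3%.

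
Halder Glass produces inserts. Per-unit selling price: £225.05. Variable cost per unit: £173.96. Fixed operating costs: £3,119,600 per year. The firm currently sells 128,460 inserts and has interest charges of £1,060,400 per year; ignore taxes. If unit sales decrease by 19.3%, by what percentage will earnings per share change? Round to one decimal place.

Total contribution margin = 128,460 × £51.09 = £6,563,021.40.
Subtracting fixed costs: EBIT = £6,563,021.40 − £3,119,600 = £3,443,421.40.
After interest of £1,060,400.00, pre-tax earnings = £2,383,021.40.
DCL = total CM / (EBIT − I) = £6,563,021.40 / £2,383,021.40 = 2.7541.
EPS therefore changes by 2.7541 × (-19.3%) = -53.2%.

-53.2%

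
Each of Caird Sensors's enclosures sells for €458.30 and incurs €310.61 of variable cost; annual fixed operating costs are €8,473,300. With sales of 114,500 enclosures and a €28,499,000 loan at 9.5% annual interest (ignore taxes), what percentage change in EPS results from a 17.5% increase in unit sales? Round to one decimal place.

+51.6%

Contribution at this volume is 114,500 × €147.69 = €16,910,505.00.
Operating income = contribution − fixed costs = €16,910,505.00 − €8,473,300 = €8,437,205.00.
After interest of €2,707,405.00, pre-tax earnings = €5,729,800.00.
Degree of combined leverage = contribution ÷ (EBIT − I) = €16,910,505.00 ÷ €5,729,800.00 = 2.9513.
EPS therefore changes by 2.9513 × (+17.5%) = +51.6%.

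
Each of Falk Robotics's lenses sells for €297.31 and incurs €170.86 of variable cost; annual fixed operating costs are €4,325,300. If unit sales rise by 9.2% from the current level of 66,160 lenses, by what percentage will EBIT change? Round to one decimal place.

+19.0%

Total contribution margin = 66,160 × €126.45 = €8,365,932.00.
Subtracting fixed costs: EBIT = €8,365,932.00 − €4,325,300 = €4,040,632.00.
DOL = contribution ÷ EBIT = €8,365,932.00 ÷ €4,040,632.00 = 2.0705.
Operating income changes by 2.0705 × +9.2% = +19.0%.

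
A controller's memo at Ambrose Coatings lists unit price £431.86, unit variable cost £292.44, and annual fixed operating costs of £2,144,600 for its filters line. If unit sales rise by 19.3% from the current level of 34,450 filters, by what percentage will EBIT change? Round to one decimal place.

At 34,450 units, contribution = 34,450 × £139.42 = £4,803,019.00.
EBIT = £4,803,019.00 − £2,144,600 = £2,658,419.00.
DOL = contribution ÷ EBIT = £4,803,019.00 ÷ £2,658,419.00 = 1.8067.
So EBIT moves 1.8067 × (+19.3%) = +34.9%.

+34.9%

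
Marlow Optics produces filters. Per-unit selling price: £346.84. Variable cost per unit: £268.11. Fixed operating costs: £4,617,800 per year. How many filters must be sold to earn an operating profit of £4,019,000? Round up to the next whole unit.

Unit CM = price − variable cost = £346.84 − £268.11 = £78.73.
Need Q such that Q × £78.73 − £4,617,800 = £4,019,000, i.e. Q = £8,636,800 / £78.73 = 109,701.51 → 109,702.

109,702 filters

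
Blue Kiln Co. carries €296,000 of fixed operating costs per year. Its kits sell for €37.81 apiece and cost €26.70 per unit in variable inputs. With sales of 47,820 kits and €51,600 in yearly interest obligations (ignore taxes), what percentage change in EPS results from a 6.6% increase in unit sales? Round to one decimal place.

+19.1%

At 47,820 units, contribution = 47,820 × €11.11 = €531,280.20.
Operating income = contribution − fixed costs = €531,280.20 − €296,000 = €235,280.20.
Interest = €51,600.00, so EBIT − I = €183,680.20.
Degree of combined leverage = contribution ÷ (EBIT − I) = €531,280.20 ÷ €183,680.20 = 2.8924.
EPS therefore changes by 2.8924 × (+6.6%) = +19.1%.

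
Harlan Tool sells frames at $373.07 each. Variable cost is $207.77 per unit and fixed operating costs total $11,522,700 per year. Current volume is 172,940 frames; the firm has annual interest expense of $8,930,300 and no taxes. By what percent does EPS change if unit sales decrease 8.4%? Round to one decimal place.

-29.5%

Total contribution margin = 172,940 × $165.30 = $28,586,982.00.
Subtracting fixed costs: EBIT = $28,586,982.00 − $11,522,700 = $17,064,282.00.
After interest of $8,930,300.00, pre-tax earnings = $8,133,982.00.
DCL = total CM / (EBIT − I) = $28,586,982.00 / $8,133,982.00 = 3.5145.
EPS therefore changes by 3.5145 × (-8.4%) = -29.5%.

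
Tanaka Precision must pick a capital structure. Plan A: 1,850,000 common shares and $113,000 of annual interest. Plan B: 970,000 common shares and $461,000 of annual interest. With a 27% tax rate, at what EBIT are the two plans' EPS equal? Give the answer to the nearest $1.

At indifference, (EBIT − 113,000)(1 − t)/1,850,000 = (EBIT − 461,000)(1 − t)/970,000.
Cancelling (1 − t) and cross-multiplying: 970,000·(EBIT − 113,000) = 1,850,000·(EBIT − 461,000).
EBIT × (1,850,000 − 970,000) = 461,000 × 1,850,000 − 113,000 × 970,000 = 743,240,000,000, so EBIT = 743,240,000,000 ÷ 880,000 = 844,590.91.

$844,591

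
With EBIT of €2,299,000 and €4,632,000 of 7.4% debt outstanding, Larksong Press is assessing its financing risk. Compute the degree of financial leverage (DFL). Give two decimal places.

Interest = €342,768.00.
Degree of financial leverage = EBIT / (EBIT − interest) = €2,299,000 / €1,956,232.00 = 1.1752.

1.18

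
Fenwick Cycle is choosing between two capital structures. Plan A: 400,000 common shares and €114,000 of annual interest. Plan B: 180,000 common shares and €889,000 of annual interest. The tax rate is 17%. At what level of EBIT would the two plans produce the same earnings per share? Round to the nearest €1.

At indifference, (EBIT − 114,000)(1 − t)/400,000 = (EBIT − 889,000)(1 − t)/180,000.
The (1 − t) factor cancels: (EBIT − 114,000) × 180,000 = (EBIT − 889,000) × 400,000.
EBIT × (400,000 − 180,000) = 889,000 × 400,000 − 114,000 × 180,000 = 335,080,000,000, so EBIT = 335,080,000,000 ÷ 220,000 = 1,523,090.91.

€1,523,091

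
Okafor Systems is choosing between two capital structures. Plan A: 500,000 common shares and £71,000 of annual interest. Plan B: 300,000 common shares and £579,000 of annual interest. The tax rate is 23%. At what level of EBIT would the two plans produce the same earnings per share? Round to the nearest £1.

£1,341,000

At indifference, (EBIT − 71,000)(1 − t)/500,000 = (EBIT − 579,000)(1 − t)/300,000.
Cancelling (1 − t) and cross-multiplying: 300,000·(EBIT − 71,000) = 500,000·(EBIT − 579,000).
EBIT × (500,000 − 300,000) = 579,000 × 500,000 − 71,000 × 300,000 = 268,200,000,000, so EBIT = 268,200,000,000 ÷ 200,000 = 1,341,000.00.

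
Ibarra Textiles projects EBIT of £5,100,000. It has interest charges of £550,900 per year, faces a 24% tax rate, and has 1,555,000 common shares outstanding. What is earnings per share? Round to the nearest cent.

£2.22

Pre-tax income = £5,100,000 − £550,900.00 = £4,549,100.00.
After tax at 24%: net income = £4,549,100.00 × 0.76 = £3,457,316.00.
EPS = £3,457,316.00 ÷ 1,555,000 = £2.22.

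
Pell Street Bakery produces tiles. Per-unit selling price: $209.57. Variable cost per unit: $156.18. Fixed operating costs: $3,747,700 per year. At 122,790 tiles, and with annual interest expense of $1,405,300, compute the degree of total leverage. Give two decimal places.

4.67

At 122,790 units, contribution = 122,790 × $53.39 = $6,555,758.10.
Subtracting fixed costs: EBIT = $6,555,758.10 − $3,747,700 = $2,808,058.10. Interest = $1,405,300.00.
DOL = $6,555,758.10 ÷ $2,808,058.10 = 2.3346; DFL = $2,808,058.10 ÷ $1,402,758.10 = 2.0018.
Combined leverage = 2.3346 × 2.0018 = 4.6734.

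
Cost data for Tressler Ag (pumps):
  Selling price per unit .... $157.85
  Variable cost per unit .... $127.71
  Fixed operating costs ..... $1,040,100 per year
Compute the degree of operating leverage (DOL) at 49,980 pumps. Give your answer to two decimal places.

At 49,980 units, contribution = 49,980 × $30.14 = $1,506,397.20.
EBIT = $1,506,397.20 − $1,040,100 = $466,297.20.
Degree of operating leverage = $1,506,397.20 / $466,297.20 = 3.2306.

3.23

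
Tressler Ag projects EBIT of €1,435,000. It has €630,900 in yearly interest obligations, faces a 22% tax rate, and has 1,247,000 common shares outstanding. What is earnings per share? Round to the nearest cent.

Pre-tax income = €1,435,000 − €630,900.00 = €804,100.00.
Net income = €804,100.00 × (1 − 0.22) = €627,198.00.
EPS = €627,198.00 ÷ 1,247,000 = €0.50.

€0.50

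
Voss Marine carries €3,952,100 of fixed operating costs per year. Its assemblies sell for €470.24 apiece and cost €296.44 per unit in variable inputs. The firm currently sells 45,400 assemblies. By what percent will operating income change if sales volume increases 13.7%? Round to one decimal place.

+27.4%

At 45,400 units, contribution = 45,400 × €173.80 = €7,890,520.00.
Operating income = contribution − fixed costs = €7,890,520.00 − €3,952,100 = €3,938,420.00.
DOL = contribution ÷ EBIT = €7,890,520.00 ÷ €3,938,420.00 = 2.0035.
%ΔEBIT = DOL × %ΔSales = 2.0035 × +13.7% = +27.4%.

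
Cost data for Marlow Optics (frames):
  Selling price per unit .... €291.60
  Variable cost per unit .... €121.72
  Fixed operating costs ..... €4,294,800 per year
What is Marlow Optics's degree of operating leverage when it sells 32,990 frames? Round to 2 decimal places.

Total contribution margin = 32,990 × €169.88 = €5,604,341.20.
EBIT = €5,604,341.20 − €4,294,800 = €1,309,541.20.
So DOL = total CM / EBIT = €5,604,341.20 / €1,309,541.20 = 4.2796.

4.28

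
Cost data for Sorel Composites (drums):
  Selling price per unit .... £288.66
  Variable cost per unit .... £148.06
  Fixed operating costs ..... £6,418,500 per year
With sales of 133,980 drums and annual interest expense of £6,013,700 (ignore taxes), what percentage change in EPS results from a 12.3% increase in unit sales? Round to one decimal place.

+36.2%

At 133,980 units, contribution = 133,980 × £140.60 = £18,837,588.00.
EBIT = £18,837,588.00 − £6,418,500 = £12,419,088.00.
After interest of £6,013,700.00, pre-tax earnings = £6,405,388.00.
DCL = total CM / (EBIT − I) = £18,837,588.00 / £6,405,388.00 = 2.9409.
%ΔEPS = DCL × %ΔSales = 2.9409 × +12.3% = +36.2%.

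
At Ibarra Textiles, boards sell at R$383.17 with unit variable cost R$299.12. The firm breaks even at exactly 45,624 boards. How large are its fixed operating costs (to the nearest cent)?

R$3,834,697.20

Each unit contributes R$383.17 − R$299.12 = R$84.05.
Since BE = FC / CM, FC = 45,624 × R$84.05 = R$3,834,697.20.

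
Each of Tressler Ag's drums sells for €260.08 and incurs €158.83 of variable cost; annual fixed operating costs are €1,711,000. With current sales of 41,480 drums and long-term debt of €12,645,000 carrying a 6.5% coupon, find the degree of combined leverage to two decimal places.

2.52

At 41,480 units, contribution = 41,480 × €101.25 = €4,199,850.00.
Subtracting fixed costs: EBIT = €4,199,850.00 − €1,711,000 = €2,488,850.00. Interest = €821,925.00.
DOL = €4,199,850.00 ÷ €2,488,850.00 = 1.6875; DFL = €2,488,850.00 ÷ €1,666,925.00 = 1.4931.
DCL = DOL × DFL = 1.6875 × 1.4931 = 2.5196.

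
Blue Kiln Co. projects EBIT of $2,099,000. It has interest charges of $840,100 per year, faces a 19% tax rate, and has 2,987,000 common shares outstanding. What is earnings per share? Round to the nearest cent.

$0.34

Interest = $840,100.00, so EBT = $2,099,000 − $840,100.00 = $1,258,900.00.
Net income = $1,258,900.00 × (1 − 0.19) = $1,019,709.00.
Per share: $1,019,709.00 / 2,987,000 shares = $0.34.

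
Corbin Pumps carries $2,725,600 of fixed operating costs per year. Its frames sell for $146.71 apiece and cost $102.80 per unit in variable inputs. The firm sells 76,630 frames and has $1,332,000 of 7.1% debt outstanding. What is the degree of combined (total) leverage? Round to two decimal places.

6.18

Total contribution margin = 76,630 × $43.91 = $3,364,823.30.
EBIT = $3,364,823.30 − $2,725,600 = $639,223.30. Interest = $94,572.00, so EBIT − I = $544,651.30.
DCL = contribution ÷ (EBIT − I) = $3,364,823.30 ÷ $544,651.30 = 6.1779.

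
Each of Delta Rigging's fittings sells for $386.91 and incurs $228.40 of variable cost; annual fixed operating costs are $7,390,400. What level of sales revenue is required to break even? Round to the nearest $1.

CM per unit = $386.91 − $228.40 = $158.51; CM ratio = $158.51 / $386.91 = 0.4097.
Break-even sales = FC ÷ CM ratio = $7,390,400 × $386.91 / $158.51 = $18,039,364.

$18,039,364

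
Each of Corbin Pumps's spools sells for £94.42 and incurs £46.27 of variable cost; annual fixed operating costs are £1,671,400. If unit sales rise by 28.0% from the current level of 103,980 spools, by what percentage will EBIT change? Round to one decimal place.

+42.0%

At 103,980 units, contribution = 103,980 × £48.15 = £5,006,637.00.
Subtracting fixed costs: EBIT = £5,006,637.00 − £1,671,400 = £3,335,237.00.
Degree of operating leverage = £5,006,637.00 / £3,335,237.00 = 1.5011.
Operating income changes by 1.5011 × +28.0% = +42.0%.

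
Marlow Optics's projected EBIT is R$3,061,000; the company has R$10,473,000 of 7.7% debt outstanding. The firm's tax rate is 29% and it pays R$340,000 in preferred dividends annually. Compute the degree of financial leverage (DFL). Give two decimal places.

Interest = R$806,421.00.
Pre-tax preferred-dividend burden = R$340,000 ÷ (1 − 0.29) = R$478,873.24.
DFL = EBIT ÷ [EBIT − I − D_p/(1−t)] = R$3,061,000 ÷ [R$3,061,000 − R$806,421.00 − R$478,873.24] = R$3,061,000 ÷ R$1,775,705.76 = 1.7238.

1.72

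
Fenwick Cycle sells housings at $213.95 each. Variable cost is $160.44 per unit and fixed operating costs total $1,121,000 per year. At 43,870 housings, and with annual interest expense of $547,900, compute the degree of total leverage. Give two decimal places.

3.46

At 43,870 units, contribution = 43,870 × $53.51 = $2,347,483.70.
Operating income = contribution − fixed costs = $2,347,483.70 − $1,121,000 = $1,226,483.70. Interest = $547,900.00, so EBIT − I = $678,583.70.
DCL = contribution ÷ (EBIT − I) = $2,347,483.70 ÷ $678,583.70 = 3.4594.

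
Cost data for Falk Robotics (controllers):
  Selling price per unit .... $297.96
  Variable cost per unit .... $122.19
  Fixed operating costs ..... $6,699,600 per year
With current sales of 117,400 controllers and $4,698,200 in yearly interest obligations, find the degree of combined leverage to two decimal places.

2.23

Contribution at this volume is 117,400 × $175.77 = $20,635,398.00.
Subtracting fixed costs: EBIT = $20,635,398.00 − $6,699,600 = $13,935,798.00. Interest = $4,698,200.00.
DOL = $20,635,398.00 ÷ $13,935,798.00 = 1.4807; DFL = $13,935,798.00 ÷ $9,237,598.00 = 1.5086.
Combined leverage = 1.4807 × 1.5086 = 2.2338.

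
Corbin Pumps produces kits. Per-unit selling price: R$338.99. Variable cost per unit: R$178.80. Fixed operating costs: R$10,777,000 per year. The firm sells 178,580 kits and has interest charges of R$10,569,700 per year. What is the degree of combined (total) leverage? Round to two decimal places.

Total contribution margin = 178,580 × R$160.19 = R$28,606,730.20.
Subtracting fixed costs: EBIT = R$28,606,730.20 − R$10,777,000 = R$17,829,730.20. Interest = R$10,569,700.00, so EBIT − I = R$7,260,030.20.
DCL = contribution ÷ (EBIT − I) = R$28,606,730.20 ÷ R$7,260,030.20 = 3.9403.

3.94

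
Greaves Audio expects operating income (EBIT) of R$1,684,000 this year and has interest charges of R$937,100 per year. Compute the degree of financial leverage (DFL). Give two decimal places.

2.25

Annual interest charges come to R$937,100.00.
DFL = EBIT ÷ (EBIT − I) = R$1,684,000 ÷ (R$1,684,000 − R$937,100.00) = R$1,684,000 ÷ R$746,900.00 = 2.2547.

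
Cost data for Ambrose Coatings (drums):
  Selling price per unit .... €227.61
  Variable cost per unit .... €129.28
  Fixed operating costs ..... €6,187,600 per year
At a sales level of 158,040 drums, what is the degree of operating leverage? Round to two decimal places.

At 158,040 units, contribution = 158,040 × €98.33 = €15,540,073.20.
EBIT = €15,540,073.20 − €6,187,600 = €9,352,473.20.
Degree of operating leverage = €15,540,073.20 / €9,352,473.20 = 1.6616.

1.66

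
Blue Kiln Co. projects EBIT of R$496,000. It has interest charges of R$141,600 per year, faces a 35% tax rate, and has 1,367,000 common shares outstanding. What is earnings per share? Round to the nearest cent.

R$0.17

Interest = R$141,600.00, so EBT = R$496,000 − R$141,600.00 = R$354,400.00.
After tax at 35%: net income = R$354,400.00 × 0.65 = R$230,360.00.
EPS = R$230,360.00 ÷ 1,367,000 = R$0.17.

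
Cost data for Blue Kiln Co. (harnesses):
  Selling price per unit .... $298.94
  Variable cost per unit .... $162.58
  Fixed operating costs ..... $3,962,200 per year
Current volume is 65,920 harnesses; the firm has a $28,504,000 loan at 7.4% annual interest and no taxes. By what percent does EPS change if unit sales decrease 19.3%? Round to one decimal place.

-59.5%

At 65,920 units, contribution = 65,920 × $136.36 = $8,988,851.20.
EBIT = $8,988,851.20 − $3,962,200 = $5,026,651.20.
After interest of $2,109,296.00, pre-tax earnings = $2,917,355.20.
Degree of combined leverage = contribution ÷ (EBIT − I) = $8,988,851.20 ÷ $2,917,355.20 = 3.0812.
%ΔEPS = DCL × %ΔSales = 3.0812 × -19.3% = -59.5%.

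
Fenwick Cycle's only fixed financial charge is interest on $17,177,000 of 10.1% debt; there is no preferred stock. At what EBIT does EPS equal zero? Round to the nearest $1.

$1,734,877

Annual interest = 10.1% × $17,177,000 = $1,734,877.00.
Without preferred stock the financial break-even is simply EBIT = interest = $1,734,877.00.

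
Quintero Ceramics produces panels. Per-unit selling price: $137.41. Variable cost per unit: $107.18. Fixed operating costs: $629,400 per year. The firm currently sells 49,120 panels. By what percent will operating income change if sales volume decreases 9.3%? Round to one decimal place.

-16.1%

At 49,120 units, contribution = 49,120 × $30.23 = $1,484,897.60.
EBIT = $1,484,897.60 − $629,400 = $855,497.60.
Degree of operating leverage = $1,484,897.60 / $855,497.60 = 1.7357.
%ΔEBIT = DOL × %ΔSales = 1.7357 × -9.3% = -16.1%.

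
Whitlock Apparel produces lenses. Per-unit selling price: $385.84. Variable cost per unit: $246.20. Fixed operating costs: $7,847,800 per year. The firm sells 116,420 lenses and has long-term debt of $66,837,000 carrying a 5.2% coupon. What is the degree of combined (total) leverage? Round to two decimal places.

Total contribution margin = 116,420 × $139.64 = $16,256,888.80.
EBIT = $16,256,888.80 − $7,847,800 = $8,409,088.80. Interest = $3,475,524.00, so EBIT − I = $4,933,564.80.
DCL = contribution ÷ (EBIT − I) = $16,256,888.80 ÷ $4,933,564.80 = 3.2952.

3.30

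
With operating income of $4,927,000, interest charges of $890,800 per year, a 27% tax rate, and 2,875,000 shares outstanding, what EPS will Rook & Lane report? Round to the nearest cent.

$1.02

Interest = $890,800.00, so EBT = $4,927,000 − $890,800.00 = $4,036,200.00.
After tax at 27%: net income = $4,036,200.00 × 0.73 = $2,946,426.00.
EPS = $2,946,426.00 ÷ 2,875,000 = $1.02.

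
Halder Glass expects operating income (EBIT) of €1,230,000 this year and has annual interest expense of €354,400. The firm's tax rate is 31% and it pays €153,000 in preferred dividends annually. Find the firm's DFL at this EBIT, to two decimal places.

1.88

Interest = €354,400.00.
Pre-tax preferred-dividend burden = €153,000 ÷ (1 − 0.31) = €221,739.13.
DFL = EBIT ÷ [EBIT − I − D_p/(1−t)] = €1,230,000 ÷ [€1,230,000 − €354,400.00 − €221,739.13] = €1,230,000 ÷ €653,860.87 = 1.8811.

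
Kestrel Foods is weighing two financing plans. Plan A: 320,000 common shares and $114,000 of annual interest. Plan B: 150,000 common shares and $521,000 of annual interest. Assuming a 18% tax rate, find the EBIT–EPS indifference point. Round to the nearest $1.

Set EPS_A = EPS_B: (EBIT − $114,000)(1 − 0.18) ÷ 320,000 = (EBIT − $521,000)(1 − 0.18) ÷ 150,000.
Cancelling (1 − t) and cross-multiplying: 150,000·(EBIT − 114,000) = 320,000·(EBIT − 521,000).
Solving, EBIT = (521,000·320,000 − 114,000·150,000) / (320,000 − 150,000) = 149,620,000,000 / 170,000 = 880,117.65.

$880,118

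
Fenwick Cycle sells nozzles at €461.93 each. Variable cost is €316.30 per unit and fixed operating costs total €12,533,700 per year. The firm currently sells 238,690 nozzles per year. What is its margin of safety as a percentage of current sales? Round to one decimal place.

63.9%

Unit CM = price − variable cost = €461.93 − €316.30 = €145.63. Break-even units = €12,533,700 ÷ €145.63 = 86,065.37; break-even revenue = 86,065.37 × €461.93 = €39,756,176.89.
Current sales = 238,690 × €461.93 = €110,258,071.70.
Margin of safety = (€110,258,071.70 − €39,756,176.89) ÷ €110,258,071.70 = 63.9%.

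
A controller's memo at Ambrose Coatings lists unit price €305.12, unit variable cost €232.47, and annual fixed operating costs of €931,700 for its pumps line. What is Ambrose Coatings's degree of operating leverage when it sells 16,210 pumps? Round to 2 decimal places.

Total contribution margin = 16,210 × €72.65 = €1,177,656.50.
Subtracting fixed costs: EBIT = €1,177,656.50 − €931,700 = €245,956.50.
So DOL = total CM / EBIT = €1,177,656.50 / €245,956.50 = 4.7881.

4.79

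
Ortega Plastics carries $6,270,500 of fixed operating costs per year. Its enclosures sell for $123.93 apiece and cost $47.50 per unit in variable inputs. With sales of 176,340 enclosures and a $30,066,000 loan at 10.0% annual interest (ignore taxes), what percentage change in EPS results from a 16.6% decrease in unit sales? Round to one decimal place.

-53.3%

At 176,340 units, contribution = 176,340 × $76.43 = $13,477,666.20.
Operating income = contribution − fixed costs = $13,477,666.20 − $6,270,500 = $7,207,166.20.
Interest = $3,006,600.00, so EBIT − I = $4,200,566.20.
Degree of combined leverage = contribution ÷ (EBIT − I) = $13,477,666.20 ÷ $4,200,566.20 = 3.2085.
%ΔEPS = DCL × %ΔSales = 3.2085 × -16.6% = -53.3%.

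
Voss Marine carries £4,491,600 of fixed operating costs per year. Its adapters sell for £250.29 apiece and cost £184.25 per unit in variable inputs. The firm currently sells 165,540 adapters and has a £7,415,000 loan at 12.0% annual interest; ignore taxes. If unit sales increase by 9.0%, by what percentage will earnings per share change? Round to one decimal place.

Total contribution margin = 165,540 × £66.04 = £10,932,261.60.
Subtracting fixed costs: EBIT = £10,932,261.60 − £4,491,600 = £6,440,661.60.
After interest of £889,800.00, pre-tax earnings = £5,550,861.60.
Degree of combined leverage = contribution ÷ (EBIT − I) = £10,932,261.60 ÷ £5,550,861.60 = 1.9695.
%ΔEPS = DCL × %ΔSales = 1.9695 × +9.0% = +17.7%.

+17.7%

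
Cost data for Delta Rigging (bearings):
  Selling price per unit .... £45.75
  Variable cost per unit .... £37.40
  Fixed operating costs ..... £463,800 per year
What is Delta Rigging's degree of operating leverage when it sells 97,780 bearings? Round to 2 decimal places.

2.32

Total contribution margin = 97,780 × £8.35 = £816,463.00.
EBIT = £816,463.00 − £463,800 = £352,663.00.
Degree of operating leverage = £816,463.00 / £352,663.00 = 2.3151.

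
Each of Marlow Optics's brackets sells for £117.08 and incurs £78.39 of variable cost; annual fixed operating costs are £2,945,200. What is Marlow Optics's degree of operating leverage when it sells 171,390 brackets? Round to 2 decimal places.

Total contribution margin = 171,390 × £38.69 = £6,631,079.10.
EBIT = £6,631,079.10 − £2,945,200 = £3,685,879.10.
So DOL = total CM / EBIT = £6,631,079.10 / £3,685,879.10 = 1.7990.

1.80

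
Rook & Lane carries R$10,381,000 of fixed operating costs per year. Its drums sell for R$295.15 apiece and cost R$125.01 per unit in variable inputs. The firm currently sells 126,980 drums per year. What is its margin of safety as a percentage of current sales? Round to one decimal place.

51.9%

Contribution margin per unit = R$295.15 − R$125.01 = R$170.14. Break-even units = R$10,381,000 ÷ R$170.14 = 61,014.46; break-even revenue = 61,014.46 × R$295.15 = R$18,008,417.48.
Current sales = 126,980 × R$295.15 = R$37,478,147.00.
Margin of safety = (R$37,478,147.00 − R$18,008,417.48) ÷ R$37,478,147.00 = 51.9%.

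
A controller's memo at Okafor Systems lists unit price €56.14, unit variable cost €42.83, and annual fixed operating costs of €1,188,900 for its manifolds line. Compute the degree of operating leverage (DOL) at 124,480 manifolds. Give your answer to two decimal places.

3.54

At 124,480 units, contribution = 124,480 × €13.31 = €1,656,828.80.
Operating income = contribution − fixed costs = €1,656,828.80 − €1,188,900 = €467,928.80.
DOL = contribution ÷ EBIT = €1,656,828.80 ÷ €467,928.80 = 3.5408.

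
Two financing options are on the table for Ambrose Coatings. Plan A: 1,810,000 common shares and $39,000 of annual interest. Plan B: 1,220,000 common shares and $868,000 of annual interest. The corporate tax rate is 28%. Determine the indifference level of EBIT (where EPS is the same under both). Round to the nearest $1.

At indifference, (EBIT − 39,000)(1 − t)/1,810,000 = (EBIT − 868,000)(1 − t)/1,220,000.
Cancelling (1 − t) and cross-multiplying: 1,220,000·(EBIT − 39,000) = 1,810,000·(EBIT − 868,000).
Solving, EBIT = (868,000·1,810,000 − 39,000·1,220,000) / (1,810,000 − 1,220,000) = 1,523,500,000,000 / 590,000 = 2,582,203.39.

$2,582,203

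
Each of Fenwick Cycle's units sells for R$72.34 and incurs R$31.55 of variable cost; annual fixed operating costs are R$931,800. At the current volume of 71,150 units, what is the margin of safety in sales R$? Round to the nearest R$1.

R$3,494,468

Each unit contributes R$72.34 − R$31.55 = R$40.79. Break-even units = R$931,800 ÷ R$40.79 = 22,843.83; break-even revenue = 22,843.83 × R$72.34 = R$1,652,522.97.
Current sales = 71,150 × R$72.34 = R$5,146,991.00.
Margin of safety = R$5,146,991.00 − R$1,652,522.97 = R$3,494,468.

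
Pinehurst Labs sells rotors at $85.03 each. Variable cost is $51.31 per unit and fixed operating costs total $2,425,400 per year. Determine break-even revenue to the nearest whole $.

$6,116,007

Contribution margin per unit = $85.03 − $51.31 = $33.72, a CM ratio of $33.72 ÷ $85.03 = 0.3966.
Break-even revenue = fixed costs × price ÷ CM = $2,425,400 × $85.03 ÷ $33.72 = $6,116,007.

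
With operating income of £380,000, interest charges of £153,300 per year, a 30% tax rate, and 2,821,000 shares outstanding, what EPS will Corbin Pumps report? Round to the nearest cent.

£0.06

Pre-tax income = £380,000 − £153,300.00 = £226,700.00.
After tax at 30%: net income = £226,700.00 × 0.70 = £158,690.00.
EPS = £158,690.00 ÷ 2,821,000 = £0.06.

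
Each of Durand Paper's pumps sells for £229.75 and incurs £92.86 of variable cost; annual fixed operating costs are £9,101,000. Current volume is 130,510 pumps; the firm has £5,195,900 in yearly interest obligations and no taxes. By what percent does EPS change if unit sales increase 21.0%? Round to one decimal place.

Contribution at this volume is 130,510 × £136.89 = £17,865,513.90.
Operating income = contribution − fixed costs = £17,865,513.90 − £9,101,000 = £8,764,513.90.
After interest of £5,195,900.00, pre-tax earnings = £3,568,613.90.
DCL = total CM / (EBIT − I) = £17,865,513.90 / £3,568,613.90 = 5.0063.
EPS therefore changes by 5.0063 × (+21.0%) = +105.1%.

+105.1%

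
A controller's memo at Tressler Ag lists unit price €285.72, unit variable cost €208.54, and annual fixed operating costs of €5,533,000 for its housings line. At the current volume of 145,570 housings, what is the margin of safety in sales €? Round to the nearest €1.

€21,109,120

Contribution margin per unit = €285.72 − €208.54 = €77.18. Break-even units = €5,533,000 ÷ €77.18 = 71,689.56; break-even revenue = 71,689.56 × €285.72 = €20,483,140.19.
Current sales = 145,570 × €285.72 = €41,592,260.40.
Margin of safety = €41,592,260.40 − €20,483,140.19 = €21,109,120.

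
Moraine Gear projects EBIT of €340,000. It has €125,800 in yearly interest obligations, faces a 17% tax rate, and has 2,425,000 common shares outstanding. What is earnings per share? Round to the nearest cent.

Interest = €125,800.00, so EBT = €340,000 − €125,800.00 = €214,200.00.
After tax at 17%: net income = €214,200.00 × 0.83 = €177,786.00.
EPS = €177,786.00 ÷ 2,425,000 = €0.07.

€0.07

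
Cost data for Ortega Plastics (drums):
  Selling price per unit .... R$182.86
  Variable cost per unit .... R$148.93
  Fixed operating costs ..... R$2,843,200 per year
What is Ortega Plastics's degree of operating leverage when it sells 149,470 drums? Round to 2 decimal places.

At 149,470 units, contribution = 149,470 × R$33.93 = R$5,071,517.10.
Subtracting fixed costs: EBIT = R$5,071,517.10 − R$2,843,200 = R$2,228,317.10.
Degree of operating leverage = R$5,071,517.10 / R$2,228,317.10 = 2.2759.

2.28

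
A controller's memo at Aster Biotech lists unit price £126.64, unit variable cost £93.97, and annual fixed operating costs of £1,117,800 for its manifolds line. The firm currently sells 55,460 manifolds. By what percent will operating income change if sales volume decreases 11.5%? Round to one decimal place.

-30.0%

At 55,460 units, contribution = 55,460 × £32.67 = £1,811,878.20.
Operating income = contribution − fixed costs = £1,811,878.20 − £1,117,800 = £694,078.20.
So DOL = total CM / EBIT = £1,811,878.20 / £694,078.20 = 2.6105.
Operating income changes by 2.6105 × -11.5% = -30.0%.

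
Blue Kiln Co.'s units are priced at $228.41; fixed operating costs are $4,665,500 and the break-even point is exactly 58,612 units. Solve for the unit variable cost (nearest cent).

$148.81

At break-even, FC = Q × (P − VC), so P − VC = $4,665,500 ÷ 58,612 = $79.5997.
Hence VC = price − CM = $228.41 − $79.5997 = $148.81.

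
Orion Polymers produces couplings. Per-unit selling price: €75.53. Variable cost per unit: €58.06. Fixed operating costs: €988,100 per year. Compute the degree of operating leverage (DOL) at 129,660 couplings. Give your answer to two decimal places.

At 129,660 units, contribution = 129,660 × €17.47 = €2,265,160.20.
Operating income = contribution − fixed costs = €2,265,160.20 − €988,100 = €1,277,060.20.
DOL = contribution ÷ EBIT = €2,265,160.20 ÷ €1,277,060.20 = 1.7737.

1.77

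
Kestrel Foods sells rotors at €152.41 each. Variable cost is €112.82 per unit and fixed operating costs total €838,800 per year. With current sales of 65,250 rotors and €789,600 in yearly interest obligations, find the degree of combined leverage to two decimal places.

Total contribution margin = 65,250 × €39.59 = €2,583,247.50.
EBIT = €2,583,247.50 − €838,800 = €1,744,447.50. Interest = €789,600.00, so EBIT − I = €954,847.50.
Degree of total leverage = total CM / (EBIT − interest) = €2,583,247.50 / €954,847.50 = 2.7054.

2.71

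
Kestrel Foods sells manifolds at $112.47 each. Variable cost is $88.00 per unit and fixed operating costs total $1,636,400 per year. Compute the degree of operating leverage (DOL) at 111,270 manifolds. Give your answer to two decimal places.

Contribution at this volume is 111,270 × $24.47 = $2,722,776.90.
Operating income = contribution − fixed costs = $2,722,776.90 − $1,636,400 = $1,086,376.90.
So DOL = total CM / EBIT = $2,722,776.90 / $1,086,376.90 = 2.5063.

2.51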